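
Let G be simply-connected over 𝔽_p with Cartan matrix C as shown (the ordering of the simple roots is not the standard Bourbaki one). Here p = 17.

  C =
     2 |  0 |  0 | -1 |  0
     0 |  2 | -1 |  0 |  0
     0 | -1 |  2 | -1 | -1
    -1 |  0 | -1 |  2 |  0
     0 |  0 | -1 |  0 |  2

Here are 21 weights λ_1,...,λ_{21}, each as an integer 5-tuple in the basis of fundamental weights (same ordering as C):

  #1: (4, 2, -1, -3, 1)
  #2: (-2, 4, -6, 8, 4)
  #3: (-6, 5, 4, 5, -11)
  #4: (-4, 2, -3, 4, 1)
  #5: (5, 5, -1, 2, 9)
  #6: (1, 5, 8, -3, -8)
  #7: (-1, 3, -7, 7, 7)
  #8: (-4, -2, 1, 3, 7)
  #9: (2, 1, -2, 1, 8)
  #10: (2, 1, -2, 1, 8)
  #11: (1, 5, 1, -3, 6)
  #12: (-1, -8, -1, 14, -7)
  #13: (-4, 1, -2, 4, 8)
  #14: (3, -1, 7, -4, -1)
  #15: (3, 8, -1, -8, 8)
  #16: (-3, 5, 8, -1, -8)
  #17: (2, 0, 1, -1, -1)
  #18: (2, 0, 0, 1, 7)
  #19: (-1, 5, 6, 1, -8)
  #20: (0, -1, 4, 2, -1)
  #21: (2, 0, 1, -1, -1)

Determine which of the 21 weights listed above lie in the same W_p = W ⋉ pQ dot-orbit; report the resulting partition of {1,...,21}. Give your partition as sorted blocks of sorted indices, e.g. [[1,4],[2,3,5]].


Type D_5, rank 5, |W|=1920; reorder rows/cols to standard.

Ā_17 reps of the 21 weights (D_5, coords as presented):

  λ_1+ρ ↦ (3, 1, 2, 0, 0) · λ_2+ρ ↦ (1, 0, 5, 3, 0) · λ_3+ρ ↦ (1, 1, 1, 4, 5) · λ_4+ρ ↦ (3, 1, 2, 0, 0) · λ_5+ρ ↦ (0, 2, 4, 2, 2) · λ_6+ρ ↦ (0, 6, 0, 2, 7) · λ_7+ρ ↦ (0, 2, 4, 2, 2) · λ_8+ρ ↦ (3, 1, 1, 1, 8) · λ_9+ρ ↦ (3, 1, 1, 1, 8) · λ_10+ρ ↦ (3, 1, 1, 1, 8) · λ_11+ρ ↦ (0, 6, 0, 2, 7) · λ_12+ρ ↦ (0, 6, 0, 2, 7) · λ_13+ρ ↦ (3, 1, 1, 1, 8) · λ_14+ρ ↦ (1, 0, 5, 3, 0) · λ_15+ρ ↦ (0, 2, 4, 2, 2) · λ_16+ρ ↦ (0, 6, 0, 2, 7) · λ_17+ρ ↦ (3, 1, 2, 0, 0) · λ_18+ρ ↦ (3, 1, 1, 1, 8) · λ_19+ρ ↦ (0, 6, 0, 2, 7) · λ_20+ρ ↦ (1, 0, 5, 3, 0) · λ_21+ρ ↦ (3, 1, 2, 0, 0)

Linkage partition of the 21 weights (6 classes, p=17):

[[1, 4, 17, 21], [2, 14, 20], [3], [5, 7, 15], [6, 11, 12, 16, 19], [8, 9, 10, 13, 18]]


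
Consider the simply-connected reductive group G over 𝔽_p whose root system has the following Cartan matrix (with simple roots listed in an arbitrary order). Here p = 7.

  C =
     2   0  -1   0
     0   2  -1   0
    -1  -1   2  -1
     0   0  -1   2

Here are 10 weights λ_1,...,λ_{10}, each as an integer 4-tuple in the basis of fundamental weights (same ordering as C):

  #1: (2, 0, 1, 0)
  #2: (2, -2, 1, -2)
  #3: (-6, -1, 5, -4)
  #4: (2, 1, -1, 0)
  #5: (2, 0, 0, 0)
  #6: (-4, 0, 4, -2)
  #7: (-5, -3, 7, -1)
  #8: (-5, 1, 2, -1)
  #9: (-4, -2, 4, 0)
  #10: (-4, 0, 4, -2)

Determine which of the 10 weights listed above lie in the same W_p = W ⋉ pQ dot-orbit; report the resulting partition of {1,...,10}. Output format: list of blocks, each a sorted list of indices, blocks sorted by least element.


D_4 Cartan matrix, 4 simple roots permuted; ρ=(1,1,1,1).

Ā_7 reps of the 10 weights (D_4, coords as presented):

  λ_1+ρ ↦ (3, 1, 0, 1) · λ_2+ρ ↦ (3, 1, 0, 1) · λ_3+ρ ↦ (3, 2, 0, 1) · λ_4+ρ ↦ (3, 2, 0, 1) · λ_5+ρ ↦ (3, 1, 1, 1) · λ_6+ρ ↦ (3, 1, 1, 1) · λ_7+ρ ↦ (3, 1, 0, 1) · λ_8+ρ ↦ (3, 1, 0, 1) · λ_9+ρ ↦ (3, 1, 1, 1) · λ_10+ρ ↦ (3, 1, 1, 1)

3 distinct reps among the 10 weights ⇒ 3 W_7-linkage classes:

[[1, 2, 7, 8], [3, 4], [5, 6, 9, 10]]


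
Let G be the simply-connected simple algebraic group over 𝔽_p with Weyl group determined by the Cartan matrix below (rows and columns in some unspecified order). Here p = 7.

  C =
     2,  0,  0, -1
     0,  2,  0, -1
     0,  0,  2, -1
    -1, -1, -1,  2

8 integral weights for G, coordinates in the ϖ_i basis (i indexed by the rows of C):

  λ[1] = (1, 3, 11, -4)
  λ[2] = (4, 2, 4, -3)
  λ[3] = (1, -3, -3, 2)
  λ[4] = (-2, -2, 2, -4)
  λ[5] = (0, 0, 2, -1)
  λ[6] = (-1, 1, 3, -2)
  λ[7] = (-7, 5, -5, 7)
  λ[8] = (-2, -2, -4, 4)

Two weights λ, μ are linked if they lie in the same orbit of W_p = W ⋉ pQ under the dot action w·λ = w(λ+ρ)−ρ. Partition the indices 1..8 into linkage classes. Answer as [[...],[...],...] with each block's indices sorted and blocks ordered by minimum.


Type D_4, rank 4, |W|=192; reorder rows/cols to standard.

Ā_7 reps of the 8 weights (D_4, coords as presented):

  [1] (1, 1, 1, 1);  [2] (1, 1, 1, 1);  [3] (1, 1, 1, 1);  [4] (1, 1, 3, 0);  [5] (1, 1, 3, 0);  [6] (1, 1, 3, 0);  [7] (1, 1, 3, 0);  [8] (1, 1, 3, 0)

2 distinct reps among the 8 weights ⇒ 2 W_7-linkage classes:

[[1, 2, 3], [4, 5, 6, 7, 8]]


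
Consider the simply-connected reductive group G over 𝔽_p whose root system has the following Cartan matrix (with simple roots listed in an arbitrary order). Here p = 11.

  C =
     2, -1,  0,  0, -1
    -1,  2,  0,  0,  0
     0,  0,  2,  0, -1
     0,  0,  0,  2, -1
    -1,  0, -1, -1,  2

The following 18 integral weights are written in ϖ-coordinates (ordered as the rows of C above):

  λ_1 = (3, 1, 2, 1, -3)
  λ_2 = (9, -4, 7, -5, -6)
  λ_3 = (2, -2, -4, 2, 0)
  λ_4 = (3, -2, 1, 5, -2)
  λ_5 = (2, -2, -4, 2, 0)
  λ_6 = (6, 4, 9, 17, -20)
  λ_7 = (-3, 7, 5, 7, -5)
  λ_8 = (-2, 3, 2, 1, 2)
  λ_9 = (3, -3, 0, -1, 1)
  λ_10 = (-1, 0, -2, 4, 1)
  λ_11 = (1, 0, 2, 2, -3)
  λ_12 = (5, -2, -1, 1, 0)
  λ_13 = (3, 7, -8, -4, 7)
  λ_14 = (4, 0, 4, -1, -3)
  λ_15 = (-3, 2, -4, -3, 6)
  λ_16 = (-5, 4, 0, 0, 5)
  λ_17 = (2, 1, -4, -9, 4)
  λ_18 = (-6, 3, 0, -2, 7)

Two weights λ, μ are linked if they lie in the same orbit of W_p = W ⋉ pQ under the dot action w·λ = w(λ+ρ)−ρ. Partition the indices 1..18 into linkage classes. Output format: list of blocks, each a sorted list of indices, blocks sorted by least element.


Dynkin diagram of C (from the 8 off-diagonal −1 entries): D_5.

λ_j+ρ reflected into Ā_11 (⟨·,θ^∨⟩≤11); 5-tuples as given:

    [1] (2, 2, 1, 0, 2)
    [2] (0, 1, 1, 5, 1)
    [3] (0, 1, 1, 1, 2)
    [4] (0, 1, 1, 5, 1)
    [5] (0, 1, 1, 1, 2)
    [6] (0, 1, 1, 5, 1)
    [7] (1, 1, 0, 2, 1)
    [8] (2, 1, 3, 2, 0)
    [9] (2, 2, 1, 0, 2)
    [10] (0, 1, 1, 5, 1)
    [11] (0, 1, 1, 1, 2)
    [12] (1, 1, 0, 2, 1)
    [13] (0, 1, 1, 5, 1)
    [14] (2, 1, 3, 2, 0)
    [15] (2, 1, 3, 2, 0)
    [16] (0, 1, 1, 1, 2)
    [17] (2, 1, 3, 2, 0)
    [18] (0, 1, 1, 1, 2)

5 distinct reps among the 18 weights ⇒ 5 W_11-linkage classes:

[[1, 9], [2, 4, 6, 10, 13], [3, 5, 11, 16, 18], [7, 12], [8, 14, 15, 17]]


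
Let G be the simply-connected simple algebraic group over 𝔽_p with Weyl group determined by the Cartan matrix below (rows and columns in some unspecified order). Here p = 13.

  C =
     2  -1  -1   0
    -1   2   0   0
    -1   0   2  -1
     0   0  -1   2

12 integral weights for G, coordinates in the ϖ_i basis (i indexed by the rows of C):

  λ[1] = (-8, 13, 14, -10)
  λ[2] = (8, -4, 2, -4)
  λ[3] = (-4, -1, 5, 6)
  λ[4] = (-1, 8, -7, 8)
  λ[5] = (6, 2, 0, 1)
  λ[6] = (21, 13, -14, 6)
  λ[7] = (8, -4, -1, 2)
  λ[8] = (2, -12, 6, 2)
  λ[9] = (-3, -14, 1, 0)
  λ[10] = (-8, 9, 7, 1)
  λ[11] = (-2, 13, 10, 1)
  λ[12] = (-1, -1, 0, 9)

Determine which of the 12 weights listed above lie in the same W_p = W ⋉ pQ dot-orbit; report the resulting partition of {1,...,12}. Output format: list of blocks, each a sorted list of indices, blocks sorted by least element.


A_4 Cartan matrix, 4 simple roots permuted; ρ=(1,1,1,1).

W_13-reps of the 12 weights in Ā_13 (same 4-coord order as C):

  λ_1 → (4, 2, 0, 1);  λ_2 → (6, 3, 0, 3);  λ_3 → (0, 3, 3, 7);  λ_4 → (6, 3, 0, 3);  λ_5 → (7, 3, 1, 2);  λ_6 → (6, 3, 0, 3);  λ_7 → (6, 3, 0, 3);  λ_8 → (7, 3, 1, 2);  λ_9 → (0, 0, 1, 10);  λ_10 → (7, 3, 1, 2);  λ_11 → (0, 0, 1, 10);  λ_12 → (0, 0, 1, 10)

These 12 weights hit 5 W_13-dot-orbits; sizes (1, 4, 1, 3, 3):

[[1], [2, 4, 6, 7], [3], [5, 8, 10], [9, 11, 12]]


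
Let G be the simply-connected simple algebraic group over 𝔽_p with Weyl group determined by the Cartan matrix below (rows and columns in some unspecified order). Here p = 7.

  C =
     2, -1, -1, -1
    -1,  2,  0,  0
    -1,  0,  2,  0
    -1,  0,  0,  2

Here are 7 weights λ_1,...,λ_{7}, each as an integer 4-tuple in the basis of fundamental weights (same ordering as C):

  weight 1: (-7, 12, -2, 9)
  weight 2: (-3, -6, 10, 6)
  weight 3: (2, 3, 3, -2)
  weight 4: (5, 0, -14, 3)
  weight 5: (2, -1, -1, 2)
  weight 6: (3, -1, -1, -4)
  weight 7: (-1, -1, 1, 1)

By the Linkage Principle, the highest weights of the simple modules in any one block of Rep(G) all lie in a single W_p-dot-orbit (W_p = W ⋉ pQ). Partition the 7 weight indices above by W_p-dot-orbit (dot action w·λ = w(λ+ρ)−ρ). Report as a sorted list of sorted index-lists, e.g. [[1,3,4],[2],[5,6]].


D_4 Cartan matrix, 4 simple roots permuted; ρ=(1,1,1,1).

W_7-reps of the 7 weights in Ā_7 (same 4-coord order as C):

  λ_1+ρ ↦ (1, 0, 0, 3) · λ_2+ρ ↦ (0, 0, 2, 2) · λ_3+ρ ↦ (1, 0, 0, 3) · λ_4+ρ ↦ (1, 0, 0, 3) · λ_5+ρ ↦ (1, 0, 0, 3) · λ_6+ρ ↦ (1, 0, 0, 3) · λ_7+ρ ↦ (0, 0, 2, 2)

Grouping the 7 weights by Ā_7-representative: 2 linkage classes.

[[1, 3, 4, 5, 6], [2, 7]]


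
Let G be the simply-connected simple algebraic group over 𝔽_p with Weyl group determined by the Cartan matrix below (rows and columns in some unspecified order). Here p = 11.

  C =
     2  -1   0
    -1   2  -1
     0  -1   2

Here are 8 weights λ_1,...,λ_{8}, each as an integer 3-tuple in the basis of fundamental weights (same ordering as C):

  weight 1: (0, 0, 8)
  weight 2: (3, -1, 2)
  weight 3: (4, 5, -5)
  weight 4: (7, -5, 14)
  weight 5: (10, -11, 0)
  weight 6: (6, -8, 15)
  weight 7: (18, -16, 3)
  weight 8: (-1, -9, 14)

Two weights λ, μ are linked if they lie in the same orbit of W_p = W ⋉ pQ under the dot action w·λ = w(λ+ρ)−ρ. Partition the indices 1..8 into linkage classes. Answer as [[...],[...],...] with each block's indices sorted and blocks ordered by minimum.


C ↔ A_3 under row/col permutation; |W(A_3)| = 24.

Alcove-folded reps (p=11, 8 weights, presented ϖ-order):

  1: (1, 1, 9) · 2: (4, 0, 3) · 3: (5, 2, 4) · 4: (4, 0, 3) · 5: (1, 1, 9) · 6: (5, 2, 4) · 7: (4, 0, 3) · 8: (4, 0, 3)

Grouping the 8 weights by Ā_11-representative: 3 linkage classes.

[[1, 5], [2, 4, 7, 8], [3, 6]]


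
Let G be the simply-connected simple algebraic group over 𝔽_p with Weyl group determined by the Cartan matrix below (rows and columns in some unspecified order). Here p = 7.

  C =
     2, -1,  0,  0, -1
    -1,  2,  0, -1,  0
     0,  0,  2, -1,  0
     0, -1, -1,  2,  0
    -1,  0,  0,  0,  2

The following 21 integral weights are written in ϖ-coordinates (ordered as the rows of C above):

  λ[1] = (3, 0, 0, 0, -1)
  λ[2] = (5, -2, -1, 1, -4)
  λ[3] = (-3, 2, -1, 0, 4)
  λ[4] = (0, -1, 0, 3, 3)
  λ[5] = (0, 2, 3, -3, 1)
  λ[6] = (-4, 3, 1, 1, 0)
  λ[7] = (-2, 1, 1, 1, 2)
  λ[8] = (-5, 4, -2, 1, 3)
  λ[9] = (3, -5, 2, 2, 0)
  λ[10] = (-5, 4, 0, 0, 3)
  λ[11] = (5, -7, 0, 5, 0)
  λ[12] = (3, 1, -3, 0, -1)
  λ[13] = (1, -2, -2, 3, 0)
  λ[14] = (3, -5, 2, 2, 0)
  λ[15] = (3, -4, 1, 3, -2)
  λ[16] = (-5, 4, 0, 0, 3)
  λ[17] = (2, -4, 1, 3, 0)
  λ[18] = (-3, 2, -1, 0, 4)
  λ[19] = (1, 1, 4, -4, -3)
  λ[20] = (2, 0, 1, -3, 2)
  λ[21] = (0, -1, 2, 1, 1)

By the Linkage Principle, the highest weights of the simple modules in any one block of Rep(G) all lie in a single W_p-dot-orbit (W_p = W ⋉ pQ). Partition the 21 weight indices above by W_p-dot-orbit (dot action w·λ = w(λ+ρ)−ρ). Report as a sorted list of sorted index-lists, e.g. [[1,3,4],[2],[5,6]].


Type A_5, rank 5, |W|=720; reorder rows/cols to standard.

Ā_7 reps of the 21 weights (A_5, coords as presented):

  λ_1+ρ ↦ (4, 1, 1, 1, 0)
  λ_2+ρ ↦ (2, 1, 0, 1, 3)
  λ_3+ρ ↦ (2, 1, 0, 1, 3)
  λ_4+ρ ↦ (1, 0, 2, 2, 1)
  λ_5+ρ ↦ (1, 1, 1, 2, 1)
  λ_6+ρ ↦ (1, 1, 1, 2, 1)
  λ_7+ρ ↦ (1, 1, 1, 2, 1)
  λ_8+ρ ↦ (4, 1, 1, 1, 0)
  λ_9+ρ ↦ (0, 3, 2, 1, 1)
  λ_10+ρ ↦ (4, 1, 1, 1, 0)
  λ_11+ρ ↦ (0, 6, 0, 0, 0)
  λ_12+ρ ↦ (4, 1, 1, 1, 0)
  λ_13+ρ ↦ (1, 1, 1, 2, 1)
  λ_14+ρ ↦ (0, 3, 2, 1, 1)
  λ_15+ρ ↦ (0, 3, 2, 1, 1)
  λ_16+ρ ↦ (4, 1, 1, 1, 0)
  λ_17+ρ ↦ (0, 3, 2, 1, 1)
  λ_18+ρ ↦ (2, 1, 0, 1, 3)
  λ_19+ρ ↦ (1, 0, 2, 2, 1)
  λ_20+ρ ↦ (2, 1, 0, 1, 3)
  λ_21+ρ ↦ (1, 0, 2, 2, 1)

Grouping the 21 weights by Ā_7-representative: 6 linkage classes.

[[1, 8, 10, 12, 16], [2, 3, 18, 20], [4, 19, 21], [5, 6, 7, 13], [9, 14, 15, 17], [11]]


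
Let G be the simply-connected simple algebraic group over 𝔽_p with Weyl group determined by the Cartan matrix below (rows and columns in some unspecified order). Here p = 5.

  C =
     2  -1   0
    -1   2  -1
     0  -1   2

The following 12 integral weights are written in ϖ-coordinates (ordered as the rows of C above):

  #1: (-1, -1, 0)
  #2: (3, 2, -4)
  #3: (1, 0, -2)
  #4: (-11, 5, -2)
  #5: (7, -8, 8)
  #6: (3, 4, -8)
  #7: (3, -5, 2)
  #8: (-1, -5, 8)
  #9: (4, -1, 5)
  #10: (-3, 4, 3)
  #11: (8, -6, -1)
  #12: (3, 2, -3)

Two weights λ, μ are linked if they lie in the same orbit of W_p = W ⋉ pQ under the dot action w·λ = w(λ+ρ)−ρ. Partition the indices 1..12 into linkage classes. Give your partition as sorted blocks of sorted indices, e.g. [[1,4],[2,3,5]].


Type A_3, rank 3, |W|=24; reorder rows/cols to standard.

W_5-reps of the 12 weights in Ā_5 (same 3-coord order as C):

    λ_1+ρ ↦ (0, 0, 1)
    λ_2+ρ ↦ (2, 0, 1)
    λ_3+ρ ↦ (2, 0, 1)
    λ_4+ρ ↦ (0, 0, 1)
    λ_5+ρ ↦ (2, 0, 1)
    λ_6+ρ ↦ (2, 0, 1)
    λ_7+ρ ↦ (0, 3, 1)
    λ_8+ρ ↦ (0, 0, 1)
    λ_9+ρ ↦ (0, 0, 1)
    λ_10+ρ ↦ (2, 1, 0)
    λ_11+ρ ↦ (0, 0, 1)
    λ_12+ρ ↦ (2, 1, 0)

The 12 indices split into 4 linkage classes (same alcove rep ⇔ same W_5-dot-orbit):

[[1, 4, 8, 9, 11], [2, 3, 5, 6], [7], [10, 12]]


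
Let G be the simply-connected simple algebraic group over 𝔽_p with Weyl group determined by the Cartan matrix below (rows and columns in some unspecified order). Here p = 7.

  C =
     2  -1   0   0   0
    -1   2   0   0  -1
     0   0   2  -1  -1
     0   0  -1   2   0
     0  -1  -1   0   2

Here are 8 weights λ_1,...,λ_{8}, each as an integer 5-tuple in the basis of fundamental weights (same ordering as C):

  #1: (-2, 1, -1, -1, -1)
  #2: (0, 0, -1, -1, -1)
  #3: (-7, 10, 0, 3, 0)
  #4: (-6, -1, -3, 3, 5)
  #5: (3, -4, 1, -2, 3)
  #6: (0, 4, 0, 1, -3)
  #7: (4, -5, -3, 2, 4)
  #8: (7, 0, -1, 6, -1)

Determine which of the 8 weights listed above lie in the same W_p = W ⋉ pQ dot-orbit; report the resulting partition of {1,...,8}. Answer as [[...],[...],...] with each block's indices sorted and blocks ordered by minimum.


C ↔ A_5 under row/col permutation; |W(A_5)| = 720.

Each λ_j+ρ reduced to Ā_7; 5-tuples below use C's row order:

  [1] (1, 1, 0, 0, 0);  [2] (1, 1, 0, 0, 0);  [3] (1, 3, 1, 1, 1);  [4] (1, 3, 1, 1, 1);  [5] (1, 3, 1, 1, 1);  [6] (1, 3, 1, 1, 1);  [7] (1, 3, 1, 1, 1);  [8] (1, 1, 0, 0, 0)

Partition of {1..8} into 2 W_7-dot-orbits:

[[1, 2, 8], [3, 4, 5, 6, 7]]


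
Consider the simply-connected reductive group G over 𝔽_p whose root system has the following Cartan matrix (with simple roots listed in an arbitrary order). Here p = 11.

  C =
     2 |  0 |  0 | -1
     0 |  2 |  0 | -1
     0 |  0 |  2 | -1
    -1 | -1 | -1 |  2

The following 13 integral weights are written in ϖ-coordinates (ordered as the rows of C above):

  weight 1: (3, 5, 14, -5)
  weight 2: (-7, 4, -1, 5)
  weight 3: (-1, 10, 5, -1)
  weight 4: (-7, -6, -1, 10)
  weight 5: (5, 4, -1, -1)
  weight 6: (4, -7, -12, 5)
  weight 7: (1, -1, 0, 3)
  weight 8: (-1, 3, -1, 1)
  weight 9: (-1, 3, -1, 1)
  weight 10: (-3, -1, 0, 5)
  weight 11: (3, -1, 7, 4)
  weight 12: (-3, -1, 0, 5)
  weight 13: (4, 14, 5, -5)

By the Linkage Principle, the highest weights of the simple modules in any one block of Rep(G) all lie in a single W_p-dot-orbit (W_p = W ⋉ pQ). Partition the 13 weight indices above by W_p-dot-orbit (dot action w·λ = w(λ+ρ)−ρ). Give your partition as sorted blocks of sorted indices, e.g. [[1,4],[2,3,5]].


C ↔ D_4 under row/col permutation; |W(D_4)| = 192.

Ā_11 reps of the 13 weights (D_4, coords as presented):

    [1] (2, 0, 1, 4)
    [2] (6, 5, 0, 0)
    [3] (6, 5, 0, 0)
    [4] (6, 5, 0, 0)
    [5] (6, 5, 0, 0)
    [6] (6, 5, 0, 0)
    [7] (2, 0, 1, 4)
    [8] (0, 4, 0, 2)
    [9] (0, 4, 0, 2)
    [10] (2, 0, 1, 4)
    [11] (0, 4, 0, 2)
    [12] (2, 0, 1, 4)
    [13] (2, 0, 1, 4)

These 13 weights hit 3 W_11-dot-orbits; sizes (5, 5, 3):

[[1, 7, 10, 12, 13], [2, 3, 4, 5, 6], [8, 9, 11]]


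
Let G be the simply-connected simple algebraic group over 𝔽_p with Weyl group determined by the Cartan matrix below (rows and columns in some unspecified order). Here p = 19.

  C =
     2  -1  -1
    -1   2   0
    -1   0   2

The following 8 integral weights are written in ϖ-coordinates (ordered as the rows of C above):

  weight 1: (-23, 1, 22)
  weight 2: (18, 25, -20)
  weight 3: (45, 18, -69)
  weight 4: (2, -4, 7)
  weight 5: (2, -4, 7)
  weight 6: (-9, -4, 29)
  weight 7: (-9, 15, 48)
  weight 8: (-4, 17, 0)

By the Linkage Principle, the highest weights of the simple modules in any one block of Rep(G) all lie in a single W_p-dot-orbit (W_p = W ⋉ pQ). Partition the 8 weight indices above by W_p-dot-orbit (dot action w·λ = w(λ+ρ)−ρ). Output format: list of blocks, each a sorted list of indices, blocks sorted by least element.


Type A_3, rank 3, |W|=24; reorder rows/cols to standard.

Ā_19 reps of the 8 weights (A_3, coords as presented):

  [1] (1, 15, 2) · [2] (0, 7, 0) · [3] (0, 3, 8) · [4] (0, 3, 8) · [5] (0, 3, 8) · [6] (0, 3, 8) · [7] (0, 3, 8) · [8] (1, 15, 2)

Partition of {1..8} into 3 W_19-dot-orbits:

[[1, 8], [2], [3, 4, 5, 6, 7]]


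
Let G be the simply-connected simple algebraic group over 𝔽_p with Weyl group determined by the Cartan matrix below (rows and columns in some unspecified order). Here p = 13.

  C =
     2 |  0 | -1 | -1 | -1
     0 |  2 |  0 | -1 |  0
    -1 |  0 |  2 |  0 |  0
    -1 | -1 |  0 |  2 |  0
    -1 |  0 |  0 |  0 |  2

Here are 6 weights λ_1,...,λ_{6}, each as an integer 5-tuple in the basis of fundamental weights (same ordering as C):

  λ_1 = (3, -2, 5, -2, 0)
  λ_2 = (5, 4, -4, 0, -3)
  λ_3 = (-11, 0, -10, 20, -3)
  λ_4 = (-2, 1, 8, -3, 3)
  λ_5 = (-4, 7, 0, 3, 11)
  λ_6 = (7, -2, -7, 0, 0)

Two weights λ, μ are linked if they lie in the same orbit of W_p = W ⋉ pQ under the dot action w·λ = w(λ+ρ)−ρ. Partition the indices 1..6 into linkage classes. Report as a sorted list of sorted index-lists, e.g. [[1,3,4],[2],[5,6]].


Cartan matrix: type D_5 (|W|=1920); un-permuting the 5 rows.

Each λ_j+ρ reduced to Ā_13; 5-tuples below use C's row order:

  λ_1+ρ ↦ (2, 1, 6, 0, 1) · λ_2+ρ ↦ (1, 5, 3, 0, 2) · λ_3+ρ ↦ (2, 1, 6, 0, 1) · λ_4+ρ ↦ (2, 1, 6, 0, 1) · λ_5+ρ ↦ (2, 1, 6, 0, 1) · λ_6+ρ ↦ (2, 1, 6, 0, 1)

These 6 weights hit 2 W_13-dot-orbits; sizes (5, 1):

[[1, 3, 4, 5, 6], [2]]


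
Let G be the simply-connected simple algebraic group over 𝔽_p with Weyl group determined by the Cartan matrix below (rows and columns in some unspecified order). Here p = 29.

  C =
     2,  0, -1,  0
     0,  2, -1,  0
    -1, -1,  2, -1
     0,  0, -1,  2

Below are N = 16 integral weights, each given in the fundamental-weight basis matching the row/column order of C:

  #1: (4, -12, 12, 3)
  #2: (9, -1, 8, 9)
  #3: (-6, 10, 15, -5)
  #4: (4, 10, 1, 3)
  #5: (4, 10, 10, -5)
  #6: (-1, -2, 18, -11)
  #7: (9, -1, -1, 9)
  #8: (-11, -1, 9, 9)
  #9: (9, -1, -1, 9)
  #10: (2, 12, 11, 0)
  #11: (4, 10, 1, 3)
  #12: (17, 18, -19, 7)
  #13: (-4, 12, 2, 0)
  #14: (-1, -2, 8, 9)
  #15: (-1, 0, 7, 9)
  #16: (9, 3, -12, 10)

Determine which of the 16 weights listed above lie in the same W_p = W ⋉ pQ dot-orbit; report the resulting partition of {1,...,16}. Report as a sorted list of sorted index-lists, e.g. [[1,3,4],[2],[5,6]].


Type D_4, rank 4, |W|=192; reorder rows/cols to standard.

λ_j+ρ reflected into Ā_29 (⟨·,θ^∨⟩≤29); 4-tuples as given:

  [1] (5, 11, 2, 4);  [2] (10, 0, 0, 10);  [3] (5, 11, 2, 4);  [4] (5, 11, 2, 4);  [5] (5, 11, 2, 4);  [6] (0, 1, 8, 10);  [7] (10, 0, 0, 10);  [8] (10, 0, 0, 10);  [9] (10, 0, 0, 10);  [10] (3, 13, 0, 1);  [11] (5, 11, 2, 4);  [12] (0, 1, 8, 10);  [13] (3, 13, 0, 1);  [14] (0, 1, 8, 10);  [15] (0, 1, 8, 10);  [16] (1, 7, 3, 0)

Grouping the 16 weights by Ā_29-representative: 5 linkage classes.

[[1, 3, 4, 5, 11], [2, 7, 8, 9], [6, 12, 14, 15], [10, 13], [16]]


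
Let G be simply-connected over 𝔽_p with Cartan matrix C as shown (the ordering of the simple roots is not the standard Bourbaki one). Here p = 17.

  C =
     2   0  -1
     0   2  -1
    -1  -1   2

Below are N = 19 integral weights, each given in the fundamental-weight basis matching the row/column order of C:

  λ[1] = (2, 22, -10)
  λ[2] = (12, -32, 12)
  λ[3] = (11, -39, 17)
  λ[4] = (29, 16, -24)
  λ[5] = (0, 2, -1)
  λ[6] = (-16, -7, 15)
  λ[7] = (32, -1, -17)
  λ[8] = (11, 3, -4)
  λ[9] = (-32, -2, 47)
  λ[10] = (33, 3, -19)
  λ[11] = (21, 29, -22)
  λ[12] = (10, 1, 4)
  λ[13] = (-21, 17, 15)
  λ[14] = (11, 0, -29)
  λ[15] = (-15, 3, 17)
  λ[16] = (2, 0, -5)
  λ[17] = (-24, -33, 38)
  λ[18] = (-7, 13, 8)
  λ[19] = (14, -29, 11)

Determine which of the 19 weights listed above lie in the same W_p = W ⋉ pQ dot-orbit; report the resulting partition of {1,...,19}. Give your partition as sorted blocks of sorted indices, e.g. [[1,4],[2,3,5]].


Cartan matrix: type A_3 (|W|=24); un-permuting the 3 rows.

W_17-reps of the 19 weights in Ā_17 (same 3-coord order as C):

  λ_1 → (0, 8, 3);  λ_2 → (9, 1, 3);  λ_3 → (9, 1, 3);  λ_4 → (6, 7, 4);  λ_5 → (1, 3, 0);  λ_6 → (10, 1, 5);  λ_7 → (1, 0, 0);  λ_8 → (9, 1, 3);  λ_9 → (1, 3, 0);  λ_10 → (1, 3, 0);  λ_11 → (9, 1, 3);  λ_12 → (10, 1, 5);  λ_13 → (1, 3, 0);  λ_14 → (10, 1, 5);  λ_15 → (9, 1, 3);  λ_16 → (1, 3, 0);  λ_17 → (10, 1, 5);  λ_18 → (0, 8, 3);  λ_19 → (10, 1, 5)

The 19 indices split into 6 linkage classes (same alcove rep ⇔ same W_17-dot-orbit):

[[1, 18], [2, 3, 8, 11, 15], [4], [5, 9, 10, 13, 16], [6, 12, 14, 17, 19], [7]]


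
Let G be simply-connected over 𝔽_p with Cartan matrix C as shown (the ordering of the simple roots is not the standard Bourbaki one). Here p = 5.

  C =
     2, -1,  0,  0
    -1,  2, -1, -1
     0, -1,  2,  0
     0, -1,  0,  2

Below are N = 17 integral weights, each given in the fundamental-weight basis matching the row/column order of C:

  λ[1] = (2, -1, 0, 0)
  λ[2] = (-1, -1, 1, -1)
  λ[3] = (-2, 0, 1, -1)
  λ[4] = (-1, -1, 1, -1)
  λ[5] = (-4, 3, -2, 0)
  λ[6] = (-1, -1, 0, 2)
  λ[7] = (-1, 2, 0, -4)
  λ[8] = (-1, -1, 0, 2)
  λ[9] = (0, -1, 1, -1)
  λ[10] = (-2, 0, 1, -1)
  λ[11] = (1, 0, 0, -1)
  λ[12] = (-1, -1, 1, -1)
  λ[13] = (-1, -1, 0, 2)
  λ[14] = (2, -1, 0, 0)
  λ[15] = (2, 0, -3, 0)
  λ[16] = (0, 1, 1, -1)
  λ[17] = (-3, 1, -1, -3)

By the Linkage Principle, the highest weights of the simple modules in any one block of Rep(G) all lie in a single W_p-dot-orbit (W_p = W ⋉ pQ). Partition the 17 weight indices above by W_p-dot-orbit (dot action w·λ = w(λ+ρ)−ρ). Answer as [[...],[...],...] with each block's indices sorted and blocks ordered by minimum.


D_4 Cartan matrix, 4 simple roots permuted; ρ=(1,1,1,1).

Each λ_j+ρ reduced to Ā_5; 4-tuples below use C's row order:

  λ_1+ρ ↦ (3, 0, 1, 1);  λ_2+ρ ↦ (0, 0, 2, 0);  λ_3+ρ ↦ (1, 0, 2, 0);  λ_4+ρ ↦ (0, 0, 2, 0);  λ_5+ρ ↦ (3, 0, 1, 1);  λ_6+ρ ↦ (0, 0, 1, 3);  λ_7+ρ ↦ (0, 0, 1, 3);  λ_8+ρ ↦ (0, 0, 1, 3);  λ_9+ρ ↦ (1, 0, 2, 0);  λ_10+ρ ↦ (1, 0, 2, 0);  λ_11+ρ ↦ (2, 1, 1, 0);  λ_12+ρ ↦ (0, 0, 2, 0);  λ_13+ρ ↦ (0, 0, 1, 3);  λ_14+ρ ↦ (3, 0, 1, 1);  λ_15+ρ ↦ (2, 1, 1, 0);  λ_16+ρ ↦ (1, 0, 2, 0);  λ_17+ρ ↦ (0, 0, 2, 0)

These 17 weights hit 5 W_5-dot-orbits; sizes (3, 4, 4, 4, 2):

[[1, 5, 14], [2, 4, 12, 17], [3, 9, 10, 16], [6, 7, 8, 13], [11, 15]]


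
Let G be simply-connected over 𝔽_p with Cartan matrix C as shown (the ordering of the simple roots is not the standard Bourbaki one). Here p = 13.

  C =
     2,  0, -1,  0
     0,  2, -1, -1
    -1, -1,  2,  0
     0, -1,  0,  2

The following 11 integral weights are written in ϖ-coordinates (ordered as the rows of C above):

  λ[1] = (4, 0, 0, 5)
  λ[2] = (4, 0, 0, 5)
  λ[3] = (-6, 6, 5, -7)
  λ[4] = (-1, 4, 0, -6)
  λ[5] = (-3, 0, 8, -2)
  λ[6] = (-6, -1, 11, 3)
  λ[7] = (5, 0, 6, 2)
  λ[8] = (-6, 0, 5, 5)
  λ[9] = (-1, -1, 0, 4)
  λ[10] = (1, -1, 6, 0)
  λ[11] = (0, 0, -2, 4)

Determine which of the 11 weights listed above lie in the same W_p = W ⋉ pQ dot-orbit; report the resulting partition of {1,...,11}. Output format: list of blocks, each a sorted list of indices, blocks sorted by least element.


C ↔ A_4 under row/col permutation; |W(A_4)| = 120.

Ā_13 reps of the 11 weights (A_4, coords as presented):

  λ_1 → (5, 1, 1, 6);  λ_2 → (5, 1, 1, 6);  λ_3 → (5, 1, 1, 6);  λ_4 → (0, 0, 1, 5);  λ_5 → (2, 0, 7, 1);  λ_6 → (2, 0, 7, 1);  λ_7 → (2, 0, 7, 1);  λ_8 → (5, 1, 1, 6);  λ_9 → (0, 0, 1, 5);  λ_10 → (2, 0, 7, 1);  λ_11 → (0, 0, 1, 5)

3 distinct reps among the 11 weights ⇒ 3 W_13-linkage classes:

[[1, 2, 3, 8], [4, 9, 11], [5, 6, 7, 10]]


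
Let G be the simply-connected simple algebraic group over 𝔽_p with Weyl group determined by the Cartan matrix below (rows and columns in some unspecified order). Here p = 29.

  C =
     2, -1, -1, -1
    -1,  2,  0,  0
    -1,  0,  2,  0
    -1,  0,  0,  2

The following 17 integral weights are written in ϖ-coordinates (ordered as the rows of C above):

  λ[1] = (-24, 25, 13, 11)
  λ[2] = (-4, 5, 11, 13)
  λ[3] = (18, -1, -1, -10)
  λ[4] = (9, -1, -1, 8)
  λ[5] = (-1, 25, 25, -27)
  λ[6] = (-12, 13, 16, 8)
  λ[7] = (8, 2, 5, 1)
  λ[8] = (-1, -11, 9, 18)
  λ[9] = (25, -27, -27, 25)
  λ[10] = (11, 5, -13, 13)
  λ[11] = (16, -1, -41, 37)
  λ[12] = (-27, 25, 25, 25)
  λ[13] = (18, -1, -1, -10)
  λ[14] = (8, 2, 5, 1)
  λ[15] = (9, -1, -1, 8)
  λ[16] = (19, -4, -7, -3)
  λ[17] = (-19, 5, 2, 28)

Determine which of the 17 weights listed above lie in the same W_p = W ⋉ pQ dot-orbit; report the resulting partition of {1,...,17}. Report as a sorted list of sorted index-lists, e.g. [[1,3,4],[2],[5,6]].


D_4 Cartan matrix, 4 simple roots permuted; ρ=(1,1,1,1).

Folding the 17 weights λ_j+ρ into Ā_29 (reps in the given 4-coord order):

  1: (3, 3, 9, 11)
  2: (3, 3, 9, 11)
  3: (10, 0, 0, 9)
  4: (10, 0, 0, 9)
  5: (3, 0, 0, 0)
  6: (9, 3, 6, 2)
  7: (9, 3, 6, 2)
  8: (10, 0, 0, 9)
  9: (3, 0, 0, 0)
  10: (3, 3, 9, 11)
  11: (3, 3, 9, 11)
  12: (3, 0, 0, 0)
  13: (10, 0, 0, 9)
  14: (9, 3, 6, 2)
  15: (10, 0, 0, 9)
  16: (9, 3, 6, 2)
  17: (9, 3, 6, 2)

Linkage partition of the 17 weights (4 classes, p=29):

[[1, 2, 10, 11], [3, 4, 8, 13, 15], [5, 9, 12], [6, 7, 14, 16, 17]]


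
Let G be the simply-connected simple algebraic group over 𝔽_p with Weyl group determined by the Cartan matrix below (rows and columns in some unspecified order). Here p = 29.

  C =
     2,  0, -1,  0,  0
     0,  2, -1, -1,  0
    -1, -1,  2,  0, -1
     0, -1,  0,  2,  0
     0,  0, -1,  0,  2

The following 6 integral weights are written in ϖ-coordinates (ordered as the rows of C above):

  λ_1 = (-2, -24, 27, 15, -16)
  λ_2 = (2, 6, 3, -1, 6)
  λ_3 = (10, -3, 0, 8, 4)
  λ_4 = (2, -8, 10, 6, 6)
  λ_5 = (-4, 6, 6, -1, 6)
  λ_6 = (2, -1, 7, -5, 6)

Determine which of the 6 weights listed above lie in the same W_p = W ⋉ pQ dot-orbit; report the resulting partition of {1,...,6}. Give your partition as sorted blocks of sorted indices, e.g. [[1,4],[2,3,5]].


Cartan matrix: type D_5 (|W|=1920); un-permuting the 5 rows.

λ_j+ρ reflected into Ā_29 (⟨·,θ^∨⟩≤29); 5-tuples as given:

  1: (10, 1, 1, 7, 4);  2: (3, 4, 4, 0, 7);  3: (10, 1, 1, 7, 4);  4: (3, 4, 4, 0, 7);  5: (3, 4, 4, 0, 7);  6: (3, 4, 4, 0, 7)

2 distinct reps among the 6 weights ⇒ 2 W_29-linkage classes:

[[1, 3], [2, 4, 5, 6]]


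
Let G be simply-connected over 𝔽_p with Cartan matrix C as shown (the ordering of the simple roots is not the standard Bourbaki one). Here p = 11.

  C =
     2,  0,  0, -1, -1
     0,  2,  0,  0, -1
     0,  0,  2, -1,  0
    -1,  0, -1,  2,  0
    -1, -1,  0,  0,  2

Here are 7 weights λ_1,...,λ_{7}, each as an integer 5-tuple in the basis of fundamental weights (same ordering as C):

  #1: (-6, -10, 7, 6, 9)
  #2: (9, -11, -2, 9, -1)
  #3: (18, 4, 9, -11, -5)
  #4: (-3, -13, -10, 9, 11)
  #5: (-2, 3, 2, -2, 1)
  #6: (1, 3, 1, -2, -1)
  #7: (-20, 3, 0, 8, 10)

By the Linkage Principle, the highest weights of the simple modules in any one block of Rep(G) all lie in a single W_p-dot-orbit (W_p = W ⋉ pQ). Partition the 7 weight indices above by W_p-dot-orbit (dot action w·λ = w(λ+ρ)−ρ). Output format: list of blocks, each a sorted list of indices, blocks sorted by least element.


Cartan matrix: type A_5 (|W|=720); un-permuting the 5 rows.

Alcove-folded reps (p=11, 7 weights, presented ϖ-order):

    λ_1+ρ ↦ (1, 4, 1, 1, 0)
    λ_2+ρ ↦ (0, 1, 0, 1, 1)
    λ_3+ρ ↦ (1, 4, 1, 1, 0)
    λ_4+ρ ↦ (0, 1, 0, 1, 1)
    λ_5+ρ ↦ (1, 4, 1, 1, 0)
    λ_6+ρ ↦ (1, 4, 1, 1, 0)
    λ_7+ρ ↦ (1, 4, 1, 1, 0)

The 7 indices split into 2 linkage classes (same alcove rep ⇔ same W_11-dot-orbit):

[[1, 3, 5, 6, 7], [2, 4]]


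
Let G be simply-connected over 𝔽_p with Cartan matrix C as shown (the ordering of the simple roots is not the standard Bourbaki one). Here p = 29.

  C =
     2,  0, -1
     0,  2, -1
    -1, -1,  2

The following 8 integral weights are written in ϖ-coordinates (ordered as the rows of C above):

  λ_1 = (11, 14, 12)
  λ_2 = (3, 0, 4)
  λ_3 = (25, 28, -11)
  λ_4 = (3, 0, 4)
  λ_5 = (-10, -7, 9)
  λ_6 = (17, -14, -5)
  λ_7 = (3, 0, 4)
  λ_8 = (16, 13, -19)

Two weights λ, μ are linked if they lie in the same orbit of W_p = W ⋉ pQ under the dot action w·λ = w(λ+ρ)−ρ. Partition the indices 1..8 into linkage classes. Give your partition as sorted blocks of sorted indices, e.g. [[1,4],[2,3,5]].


Cartan matrix: type A_3 (|W|=24); un-permuting the 3 rows.

W_29-reps of the 8 weights in Ā_29 (same 3-coord order as C):

  1: (1, 4, 13)
  2: (4, 1, 5)
  3: (0, 3, 10)
  4: (4, 1, 5)
  5: (4, 1, 5)
  6: (1, 4, 13)
  7: (4, 1, 5)
  8: (1, 4, 13)

Grouping the 8 weights by Ā_29-representative: 3 linkage classes.

[[1, 6, 8], [2, 4, 5, 7], [3]]


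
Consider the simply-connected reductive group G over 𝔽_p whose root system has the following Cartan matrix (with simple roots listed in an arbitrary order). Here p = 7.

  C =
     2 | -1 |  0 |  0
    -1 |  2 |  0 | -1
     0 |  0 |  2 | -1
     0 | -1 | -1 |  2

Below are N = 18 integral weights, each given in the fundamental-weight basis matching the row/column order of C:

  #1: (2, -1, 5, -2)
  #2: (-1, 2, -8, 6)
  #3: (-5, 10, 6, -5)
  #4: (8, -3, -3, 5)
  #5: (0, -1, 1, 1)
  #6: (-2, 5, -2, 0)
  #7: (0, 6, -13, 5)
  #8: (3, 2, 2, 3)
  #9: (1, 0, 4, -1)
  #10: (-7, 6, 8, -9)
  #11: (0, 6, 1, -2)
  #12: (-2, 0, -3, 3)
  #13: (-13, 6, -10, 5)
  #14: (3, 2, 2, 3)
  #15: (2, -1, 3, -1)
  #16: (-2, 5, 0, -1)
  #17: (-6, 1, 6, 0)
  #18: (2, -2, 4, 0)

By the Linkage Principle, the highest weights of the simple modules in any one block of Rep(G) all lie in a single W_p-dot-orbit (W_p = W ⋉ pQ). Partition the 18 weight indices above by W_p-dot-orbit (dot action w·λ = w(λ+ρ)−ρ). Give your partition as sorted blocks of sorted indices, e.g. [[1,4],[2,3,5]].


Root system A_4: the 4×4 matrix C matches after relabeling.

λ_j+ρ reflected into Ā_7 (⟨·,θ^∨⟩≤7); 4-tuples as given:

  [1] (1, 1, 4, 0);  [2] (3, 0, 4, 0);  [3] (3, 0, 4, 0);  [4] (1, 0, 2, 2);  [5] (1, 0, 2, 2);  [6] (1, 5, 1, 0);  [7] (1, 5, 1, 0);  [8] (3, 0, 4, 0);  [9] (1, 1, 4, 0);  [10] (1, 5, 1, 0);  [11] (1, 5, 1, 0);  [12] (1, 0, 2, 2);  [13] (1, 1, 4, 0);  [14] (3, 0, 4, 0);  [15] (3, 0, 4, 0);  [16] (1, 5, 1, 0);  [17] (1, 0, 2, 2);  [18] (1, 1, 4, 0)

Grouping the 18 weights by Ā_7-representative: 4 linkage classes.

[[1, 9, 13, 18], [2, 3, 8, 14, 15], [4, 5, 12, 17], [6, 7, 10, 11, 16]]


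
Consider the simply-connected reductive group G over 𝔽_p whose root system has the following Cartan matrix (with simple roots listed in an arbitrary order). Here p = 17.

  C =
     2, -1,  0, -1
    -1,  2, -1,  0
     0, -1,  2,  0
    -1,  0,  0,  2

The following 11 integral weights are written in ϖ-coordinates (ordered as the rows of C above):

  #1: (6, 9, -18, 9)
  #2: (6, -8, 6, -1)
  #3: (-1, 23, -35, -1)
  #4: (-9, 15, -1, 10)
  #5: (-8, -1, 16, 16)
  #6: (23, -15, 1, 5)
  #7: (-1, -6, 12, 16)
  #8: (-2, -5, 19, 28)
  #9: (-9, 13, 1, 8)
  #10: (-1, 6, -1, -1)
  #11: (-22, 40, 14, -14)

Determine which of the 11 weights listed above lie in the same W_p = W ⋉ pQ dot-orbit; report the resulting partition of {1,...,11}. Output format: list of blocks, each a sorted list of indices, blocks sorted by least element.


Cartan matrix: type A_4 (|W|=120); un-permuting the 4 rows.

W_17-reps of the 11 weights in Ā_17 (same 4-coord order as C):

  1: (0, 7, 0, 0);  2: (0, 7, 0, 0);  3: (0, 7, 0, 0);  4: (8, 6, 2, 1);  5: (0, 7, 0, 0);  6: (3, 1, 1, 7);  7: (5, 0, 0, 4);  8: (3, 1, 1, 7);  9: (8, 6, 2, 1);  10: (0, 7, 0, 0);  11: (10, 0, 4, 2)

These 11 weights hit 5 W_17-dot-orbits; sizes (5, 2, 2, 1, 1):

[[1, 2, 3, 5, 10], [4, 9], [6, 8], [7], [11]]


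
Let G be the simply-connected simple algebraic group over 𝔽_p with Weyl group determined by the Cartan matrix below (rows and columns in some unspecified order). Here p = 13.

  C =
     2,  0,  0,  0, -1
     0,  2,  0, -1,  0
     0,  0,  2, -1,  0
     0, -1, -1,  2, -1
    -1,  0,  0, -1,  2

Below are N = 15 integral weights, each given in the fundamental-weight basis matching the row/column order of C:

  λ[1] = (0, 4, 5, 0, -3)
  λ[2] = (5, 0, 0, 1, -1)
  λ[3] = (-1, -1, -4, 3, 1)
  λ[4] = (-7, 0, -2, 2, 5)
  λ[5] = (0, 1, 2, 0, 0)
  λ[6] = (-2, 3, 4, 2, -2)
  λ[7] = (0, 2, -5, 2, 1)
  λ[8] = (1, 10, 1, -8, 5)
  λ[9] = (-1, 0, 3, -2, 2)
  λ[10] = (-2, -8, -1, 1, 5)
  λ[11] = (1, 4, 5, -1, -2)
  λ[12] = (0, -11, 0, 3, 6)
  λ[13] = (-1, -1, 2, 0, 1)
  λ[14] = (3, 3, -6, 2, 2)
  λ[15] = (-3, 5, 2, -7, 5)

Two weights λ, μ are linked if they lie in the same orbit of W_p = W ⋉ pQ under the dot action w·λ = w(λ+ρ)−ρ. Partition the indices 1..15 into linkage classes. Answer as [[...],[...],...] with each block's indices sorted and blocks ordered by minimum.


Root system D_5: the 5×5 matrix C matches after relabeling.

W_13-reps of the 15 weights in Ā_13 (same 5-coord order as C):

  1: (1, 4, 5, 1, 0);  2: (6, 1, 1, 2, 0);  3: (0, 0, 3, 1, 2);  4: (6, 1, 1, 2, 0);  5: (1, 2, 3, 1, 1);  6: (1, 4, 5, 1, 0);  7: (1, 2, 3, 1, 1);  8: (1, 4, 5, 1, 0);  9: (0, 0, 3, 1, 2);  10: (1, 2, 5, 0, 0);  11: (1, 4, 5, 1, 0);  12: (1, 4, 5, 1, 0);  13: (0, 0, 3, 1, 2);  14: (3, 2, 3, 1, 1);  15: (0, 0, 3, 1, 2)

The 15 indices split into 6 linkage classes (same alcove rep ⇔ same W_13-dot-orbit):

[[1, 6, 8, 11, 12], [2, 4], [3, 9, 13, 15], [5, 7], [10], [14]]


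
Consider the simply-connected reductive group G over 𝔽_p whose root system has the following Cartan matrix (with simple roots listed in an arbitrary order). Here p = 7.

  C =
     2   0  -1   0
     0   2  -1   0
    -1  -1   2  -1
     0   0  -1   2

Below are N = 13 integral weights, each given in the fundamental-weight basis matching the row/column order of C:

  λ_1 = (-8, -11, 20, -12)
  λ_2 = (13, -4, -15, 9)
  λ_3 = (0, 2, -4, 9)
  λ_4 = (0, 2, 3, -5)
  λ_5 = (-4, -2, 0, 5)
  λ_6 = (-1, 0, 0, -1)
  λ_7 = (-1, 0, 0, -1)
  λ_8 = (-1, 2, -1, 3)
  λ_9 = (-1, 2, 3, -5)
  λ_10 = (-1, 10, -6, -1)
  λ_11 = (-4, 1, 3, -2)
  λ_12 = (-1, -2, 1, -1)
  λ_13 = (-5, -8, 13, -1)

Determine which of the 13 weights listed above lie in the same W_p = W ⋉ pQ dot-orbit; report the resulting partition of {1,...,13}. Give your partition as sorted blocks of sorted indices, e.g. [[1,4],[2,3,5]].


D_4 Cartan matrix, 4 simple roots permuted; ρ=(1,1,1,1).

Folding the 13 weights λ_j+ρ into Ā_7 (reps in the given 4-coord order):

  [1] (0, 3, 0, 4) · [2] (0, 3, 0, 4) · [3] (0, 2, 1, 3) · [4] (0, 2, 1, 3) · [5] (0, 2, 1, 3) · [6] (0, 1, 1, 0) · [7] (0, 1, 1, 0) · [8] (0, 3, 0, 4) · [9] (0, 3, 0, 4) · [10] (0, 1, 1, 0) · [11] (3, 2, 0, 1) · [12] (0, 1, 1, 0) · [13] (0, 3, 0, 4)

Partition of {1..13} into 4 W_7-dot-orbits:

[[1, 2, 8, 9, 13], [3, 4, 5], [6, 7, 10, 12], [11]]


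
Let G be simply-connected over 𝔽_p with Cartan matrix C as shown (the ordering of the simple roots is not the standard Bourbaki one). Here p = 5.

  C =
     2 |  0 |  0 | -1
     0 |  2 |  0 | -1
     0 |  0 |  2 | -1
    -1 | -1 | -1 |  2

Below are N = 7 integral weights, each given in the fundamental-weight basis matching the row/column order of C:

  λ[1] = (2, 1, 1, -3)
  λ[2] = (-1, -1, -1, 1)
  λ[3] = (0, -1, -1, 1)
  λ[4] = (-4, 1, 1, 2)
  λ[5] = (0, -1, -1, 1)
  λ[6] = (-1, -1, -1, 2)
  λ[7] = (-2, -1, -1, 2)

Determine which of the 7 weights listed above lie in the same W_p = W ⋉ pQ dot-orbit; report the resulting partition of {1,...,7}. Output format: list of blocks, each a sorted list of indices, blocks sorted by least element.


C ↔ D_4 under row/col permutation; |W(D_4)| = 192.

Alcove-folded reps (p=5, 7 weights, presented ϖ-order):

  1: (1, 0, 0, 2);  2: (0, 0, 0, 2);  3: (1, 0, 0, 2);  4: (1, 0, 0, 2);  5: (1, 0, 0, 2);  6: (0, 0, 0, 2);  7: (1, 0, 0, 2)

Linkage partition of the 7 weights (2 classes, p=5):

[[1, 3, 4, 5, 7], [2, 6]]


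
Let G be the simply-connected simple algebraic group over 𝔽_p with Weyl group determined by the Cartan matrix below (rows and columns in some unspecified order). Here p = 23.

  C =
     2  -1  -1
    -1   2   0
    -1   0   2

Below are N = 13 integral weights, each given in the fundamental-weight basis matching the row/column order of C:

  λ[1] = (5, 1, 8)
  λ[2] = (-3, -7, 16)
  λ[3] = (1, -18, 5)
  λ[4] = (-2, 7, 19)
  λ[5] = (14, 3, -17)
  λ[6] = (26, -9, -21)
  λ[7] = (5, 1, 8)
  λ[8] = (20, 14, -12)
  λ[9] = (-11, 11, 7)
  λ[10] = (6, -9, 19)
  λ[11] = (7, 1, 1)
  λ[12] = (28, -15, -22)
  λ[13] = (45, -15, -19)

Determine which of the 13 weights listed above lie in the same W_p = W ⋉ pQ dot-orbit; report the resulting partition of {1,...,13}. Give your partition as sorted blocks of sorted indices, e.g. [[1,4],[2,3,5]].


C ↔ A_3 under row/col permutation; |W(A_3)| = 24.

W_23-reps of the 13 weights in Ā_23 (same 3-coord order as C):

    λ_1+ρ ↦ (6, 2, 9)
    λ_2+ρ ↦ (6, 2, 9)
    λ_3+ρ ↦ (6, 2, 9)
    λ_4+ρ ↦ (1, 3, 15)
    λ_5+ρ ↦ (1, 3, 15)
    λ_6+ρ ↦ (1, 3, 15)
    λ_7+ρ ↦ (6, 2, 9)
    λ_8+ρ ↦ (8, 2, 2)
    λ_9+ρ ↦ (8, 2, 2)
    λ_10+ρ ↦ (1, 3, 15)
    λ_11+ρ ↦ (8, 2, 2)
    λ_12+ρ ↦ (6, 2, 9)
    λ_13+ρ ↦ (0, 9, 5)

These 13 weights hit 4 W_23-dot-orbits; sizes (5, 4, 3, 1):

[[1, 2, 3, 7, 12], [4, 5, 6, 10], [8, 9, 11], [13]]


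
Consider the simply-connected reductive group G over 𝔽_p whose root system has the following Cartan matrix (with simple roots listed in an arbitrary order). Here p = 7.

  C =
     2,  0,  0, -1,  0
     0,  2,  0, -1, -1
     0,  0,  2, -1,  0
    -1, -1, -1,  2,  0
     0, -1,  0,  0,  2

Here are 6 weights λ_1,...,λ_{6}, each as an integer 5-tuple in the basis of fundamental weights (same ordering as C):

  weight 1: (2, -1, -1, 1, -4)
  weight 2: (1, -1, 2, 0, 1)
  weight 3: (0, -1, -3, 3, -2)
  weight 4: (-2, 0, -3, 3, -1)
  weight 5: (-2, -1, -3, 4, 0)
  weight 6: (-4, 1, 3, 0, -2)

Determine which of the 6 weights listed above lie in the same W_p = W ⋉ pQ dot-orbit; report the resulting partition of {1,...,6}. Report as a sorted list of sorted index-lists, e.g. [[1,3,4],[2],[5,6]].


Root system D_5: the 5×5 matrix C matches after relabeling.

Folding the 6 weights λ_j+ρ into Ā_7 (reps in the given 5-coord order):

  λ_1 → (2, 2, 1, 0, 0)
  λ_2 → (1, 1, 2, 1, 0)
  λ_3 → (1, 1, 2, 1, 0)
  λ_4 → (1, 1, 2, 1, 0)
  λ_5 → (1, 1, 2, 1, 0)
  λ_6 → (1, 1, 2, 1, 0)

2 distinct reps among the 6 weights ⇒ 2 W_7-linkage classes:

[[1], [2, 3, 4, 5, 6]]
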